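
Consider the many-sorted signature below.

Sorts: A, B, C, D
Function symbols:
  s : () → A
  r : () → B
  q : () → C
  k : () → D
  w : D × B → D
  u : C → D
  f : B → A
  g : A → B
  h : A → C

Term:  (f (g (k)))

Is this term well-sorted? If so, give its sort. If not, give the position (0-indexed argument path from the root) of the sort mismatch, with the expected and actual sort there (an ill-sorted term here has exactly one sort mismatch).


ill-sorted at position [0, 0]: expected A, got D

    (k) : D
  (g (k)) : ✗ arg 0 at [0, 0] has sort D, expected A


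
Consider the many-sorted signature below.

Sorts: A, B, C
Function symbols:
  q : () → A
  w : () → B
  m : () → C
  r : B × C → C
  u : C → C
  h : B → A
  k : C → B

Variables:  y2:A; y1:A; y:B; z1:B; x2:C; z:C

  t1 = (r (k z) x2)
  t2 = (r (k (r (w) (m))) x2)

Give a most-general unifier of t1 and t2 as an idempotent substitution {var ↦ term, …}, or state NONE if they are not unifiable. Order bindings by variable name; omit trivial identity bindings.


{z ↦ (r (w) (m))}


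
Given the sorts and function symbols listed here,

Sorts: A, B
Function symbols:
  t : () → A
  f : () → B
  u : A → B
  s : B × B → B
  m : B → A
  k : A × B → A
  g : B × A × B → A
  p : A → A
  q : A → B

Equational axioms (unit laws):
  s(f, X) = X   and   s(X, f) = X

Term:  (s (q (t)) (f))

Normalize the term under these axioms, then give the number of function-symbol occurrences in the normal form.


1. (s (q (t)) (f))  →  (q (t))
normal form: (q (t))

size = 2


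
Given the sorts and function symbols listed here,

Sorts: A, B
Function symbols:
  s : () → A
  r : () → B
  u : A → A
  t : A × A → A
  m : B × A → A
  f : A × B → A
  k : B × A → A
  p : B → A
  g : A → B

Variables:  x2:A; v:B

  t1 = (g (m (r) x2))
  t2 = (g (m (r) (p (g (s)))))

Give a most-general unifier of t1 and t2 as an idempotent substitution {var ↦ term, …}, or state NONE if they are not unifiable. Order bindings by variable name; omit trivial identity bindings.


{x2 ↦ (p (g (s)))}


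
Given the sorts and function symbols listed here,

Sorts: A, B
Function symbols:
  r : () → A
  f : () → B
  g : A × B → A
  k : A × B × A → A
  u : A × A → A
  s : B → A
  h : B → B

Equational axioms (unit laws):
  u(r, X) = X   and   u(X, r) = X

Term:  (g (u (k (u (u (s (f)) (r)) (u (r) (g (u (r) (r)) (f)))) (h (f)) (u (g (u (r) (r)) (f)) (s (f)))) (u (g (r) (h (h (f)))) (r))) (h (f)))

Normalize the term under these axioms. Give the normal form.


1. (g (u (k (u (u (s (f)) (r)) (u (r) (g (u (r) (r)) (f)))) (h (f)) (u (g (u (r) (r)) (f)) (s (f)))) (u (g (r) (h (h (f)))) (r))) (h (f)))  →  (g (u (k (u (s (f)) (u (r) (g (u (r) (r)) (f)))) (h (f)) (u (g (u (r) (r)) (f)) (s (f)))) (u (g (r) (h (h (f)))) (r))) (h (f)))
2. (g (u (k (u (s (f)) (u (r) (g (u (r) (r)) (f)))) (h (f)) (u (g (u (r) (r)) (f)) (s (f)))) (u (g (r) (h (h (f)))) (r))) (h (f)))  →  (g (u (k (u (s (f)) (g (u (r) (r)) (f))) (h (f)) (u (g (u (r) (r)) (f)) (s (f)))) (u (g (r) (h (h (f)))) (r))) (h (f)))
3. (g (u (k (u (s (f)) (g (u (r) (r)) (f))) (h (f)) (u (g (u (r) (r)) (f)) (s (f)))) (u (g (r) (h (h (f)))) (r))) (h (f)))  →  (g (u (k (u (s (f)) (g (r) (f))) (h (f)) (u (g (u (r) (r)) (f)) (s (f)))) (u (g (r) (h (h (f)))) (r))) (h (f)))
4. (g (u (k (u (s (f)) (g (r) (f))) (h (f)) (u (g (u (r) (r)) (f)) (s (f)))) (u (g (r) (h (h (f)))) (r))) (h (f)))  →  (g (u (k (u (s (f)) (g (r) (f))) (h (f)) (u (g (r) (f)) (s (f)))) (u (g (r) (h (h (f)))) (r))) (h (f)))
5. (g (u (k (u (s (f)) (g (r) (f))) (h (f)) (u (g (r) (f)) (s (f)))) (u (g (r) (h (h (f)))) (r))) (h (f)))  →  (g (u (k (u (s (f)) (g (r) (f))) (h (f)) (u (g (r) (f)) (s (f)))) (g (r) (h (h (f))))) (h (f)))

normal form = (g (u (k (u (s (f)) (g (r) (f))) (h (f)) (u (g (r) (f)) (s (f)))) (g (r) (h (h (f))))) (h (f)))


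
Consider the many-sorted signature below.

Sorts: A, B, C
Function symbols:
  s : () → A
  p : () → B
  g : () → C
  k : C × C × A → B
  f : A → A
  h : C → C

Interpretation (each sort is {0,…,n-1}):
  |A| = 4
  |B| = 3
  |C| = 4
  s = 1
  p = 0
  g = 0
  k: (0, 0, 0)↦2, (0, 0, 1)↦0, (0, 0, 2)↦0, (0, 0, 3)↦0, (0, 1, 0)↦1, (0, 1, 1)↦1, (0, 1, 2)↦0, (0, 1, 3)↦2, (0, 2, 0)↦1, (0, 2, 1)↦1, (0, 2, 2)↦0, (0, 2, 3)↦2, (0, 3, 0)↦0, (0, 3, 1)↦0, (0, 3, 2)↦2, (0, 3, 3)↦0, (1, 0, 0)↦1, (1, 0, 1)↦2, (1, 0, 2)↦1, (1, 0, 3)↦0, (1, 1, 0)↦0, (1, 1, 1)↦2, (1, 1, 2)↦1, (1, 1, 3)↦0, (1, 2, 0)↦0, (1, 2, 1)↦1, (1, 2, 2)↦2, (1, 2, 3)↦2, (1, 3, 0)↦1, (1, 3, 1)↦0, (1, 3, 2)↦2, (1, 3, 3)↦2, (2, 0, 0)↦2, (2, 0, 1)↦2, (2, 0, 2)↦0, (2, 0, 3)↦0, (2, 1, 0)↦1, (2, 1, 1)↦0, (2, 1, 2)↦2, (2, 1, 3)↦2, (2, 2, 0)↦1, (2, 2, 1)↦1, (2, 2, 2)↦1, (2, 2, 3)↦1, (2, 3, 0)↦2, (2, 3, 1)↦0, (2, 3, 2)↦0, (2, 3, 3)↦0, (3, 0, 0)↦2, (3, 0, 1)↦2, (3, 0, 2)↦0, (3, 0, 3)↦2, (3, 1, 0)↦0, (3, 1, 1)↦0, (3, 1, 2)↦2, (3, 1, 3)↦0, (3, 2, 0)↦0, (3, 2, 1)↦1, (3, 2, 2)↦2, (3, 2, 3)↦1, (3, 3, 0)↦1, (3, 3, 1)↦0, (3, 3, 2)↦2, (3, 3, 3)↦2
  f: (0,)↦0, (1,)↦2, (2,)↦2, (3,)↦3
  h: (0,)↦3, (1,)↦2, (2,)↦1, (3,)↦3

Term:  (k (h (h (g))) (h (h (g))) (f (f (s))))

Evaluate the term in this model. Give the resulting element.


value = 2

  g = 0
  (h (g)) = h(0,) = 3
  (h (h (g))) = h(3,) = 3
  g = 0
  (h (g)) = h(0,) = 3
  (h (h (g))) = h(3,) = 3
  s = 1
  (f (s)) = f(1,) = 2
  (f (f (s))) = f(2,) = 2
  (k (h (h (g))) (h (h (g))) (f (f (s)))) = k(3, 3, 2) = 2


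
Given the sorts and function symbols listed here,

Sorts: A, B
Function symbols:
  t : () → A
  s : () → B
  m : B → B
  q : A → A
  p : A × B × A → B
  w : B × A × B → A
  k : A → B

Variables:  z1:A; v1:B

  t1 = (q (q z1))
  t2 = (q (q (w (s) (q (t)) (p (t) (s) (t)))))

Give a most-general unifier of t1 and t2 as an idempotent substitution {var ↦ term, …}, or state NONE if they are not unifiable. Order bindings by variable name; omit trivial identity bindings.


{z1 ↦ (w (s) (q (t)) (p (t) (s) (t)))}


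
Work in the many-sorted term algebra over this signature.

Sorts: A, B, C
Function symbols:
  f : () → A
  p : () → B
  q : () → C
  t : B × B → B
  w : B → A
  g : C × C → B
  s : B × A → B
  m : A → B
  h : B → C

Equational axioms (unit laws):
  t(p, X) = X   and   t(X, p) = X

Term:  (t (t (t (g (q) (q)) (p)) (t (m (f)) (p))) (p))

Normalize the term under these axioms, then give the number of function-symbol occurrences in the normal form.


size = 6

1. (t (t (t (g (q) (q)) (p)) (t (m (f)) (p))) (p))  →  (t (t (g (q) (q)) (p)) (t (m (f)) (p)))
2. (t (t (g (q) (q)) (p)) (t (m (f)) (p)))  →  (t (g (q) (q)) (t (m (f)) (p)))
3. (t (g (q) (q)) (t (m (f)) (p)))  →  (t (g (q) (q)) (m (f)))
normal form: (t (g (q) (q)) (m (f)))


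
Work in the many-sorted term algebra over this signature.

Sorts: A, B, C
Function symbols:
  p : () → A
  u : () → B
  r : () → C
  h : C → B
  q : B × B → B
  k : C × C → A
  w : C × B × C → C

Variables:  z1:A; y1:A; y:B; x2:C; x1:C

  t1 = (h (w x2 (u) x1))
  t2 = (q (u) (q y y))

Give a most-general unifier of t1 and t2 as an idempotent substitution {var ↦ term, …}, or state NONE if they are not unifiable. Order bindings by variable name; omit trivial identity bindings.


head clash or occurs-check failure — not unifiable

NONE (not unifiable)


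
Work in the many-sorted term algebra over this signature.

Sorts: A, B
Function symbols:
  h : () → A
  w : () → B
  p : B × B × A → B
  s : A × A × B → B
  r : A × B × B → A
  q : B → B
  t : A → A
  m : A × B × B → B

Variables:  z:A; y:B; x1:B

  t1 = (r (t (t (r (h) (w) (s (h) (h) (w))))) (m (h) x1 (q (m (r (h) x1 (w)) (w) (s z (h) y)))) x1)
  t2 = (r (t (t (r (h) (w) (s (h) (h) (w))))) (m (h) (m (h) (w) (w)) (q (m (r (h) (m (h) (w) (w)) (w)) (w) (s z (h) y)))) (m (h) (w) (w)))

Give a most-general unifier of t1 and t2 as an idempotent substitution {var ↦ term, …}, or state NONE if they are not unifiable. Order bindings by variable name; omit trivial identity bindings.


{x1 ↦ (m (h) (w) (w))}


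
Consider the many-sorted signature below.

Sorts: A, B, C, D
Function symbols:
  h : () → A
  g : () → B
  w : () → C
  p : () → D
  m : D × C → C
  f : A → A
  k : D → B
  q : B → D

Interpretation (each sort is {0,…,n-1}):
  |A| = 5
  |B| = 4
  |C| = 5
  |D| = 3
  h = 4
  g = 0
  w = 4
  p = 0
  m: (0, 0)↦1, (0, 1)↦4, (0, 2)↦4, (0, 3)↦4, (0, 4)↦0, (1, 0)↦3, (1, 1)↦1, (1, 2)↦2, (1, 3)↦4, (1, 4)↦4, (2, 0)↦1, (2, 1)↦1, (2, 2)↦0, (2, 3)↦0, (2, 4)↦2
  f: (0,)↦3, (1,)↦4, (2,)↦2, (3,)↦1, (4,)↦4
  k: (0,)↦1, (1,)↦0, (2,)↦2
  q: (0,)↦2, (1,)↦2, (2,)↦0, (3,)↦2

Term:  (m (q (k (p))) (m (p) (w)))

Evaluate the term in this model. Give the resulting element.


value = 1

  p = 0
  (k (p)) = k(0,) = 1
  (q (k (p))) = q(1,) = 2
  p = 0
  w = 4
  (m (p) (w)) = m(0, 4) = 0
  (m (q (k (p))) (m (p) (w))) = m(2, 0) = 1


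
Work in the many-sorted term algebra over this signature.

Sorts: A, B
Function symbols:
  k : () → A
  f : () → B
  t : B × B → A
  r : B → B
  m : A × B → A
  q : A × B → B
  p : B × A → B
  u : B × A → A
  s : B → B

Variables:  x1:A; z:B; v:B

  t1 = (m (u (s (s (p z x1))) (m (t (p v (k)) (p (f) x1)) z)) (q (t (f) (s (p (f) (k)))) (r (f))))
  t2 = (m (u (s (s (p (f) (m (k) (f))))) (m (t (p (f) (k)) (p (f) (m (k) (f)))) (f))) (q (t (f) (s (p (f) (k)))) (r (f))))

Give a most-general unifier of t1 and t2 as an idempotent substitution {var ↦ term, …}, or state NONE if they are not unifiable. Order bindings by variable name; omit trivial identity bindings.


{v ↦ (f), x1 ↦ (m (k) (f)), z ↦ (f)}


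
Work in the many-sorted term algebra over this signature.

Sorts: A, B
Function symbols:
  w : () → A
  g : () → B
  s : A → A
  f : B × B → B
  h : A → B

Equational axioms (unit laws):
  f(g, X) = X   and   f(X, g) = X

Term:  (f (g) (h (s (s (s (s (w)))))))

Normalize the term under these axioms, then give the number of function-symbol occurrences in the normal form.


1. (f (g) (h (s (s (s (s (w)))))))  →  (h (s (s (s (s (w))))))
normal form: (h (s (s (s (s (w))))))

size = 6


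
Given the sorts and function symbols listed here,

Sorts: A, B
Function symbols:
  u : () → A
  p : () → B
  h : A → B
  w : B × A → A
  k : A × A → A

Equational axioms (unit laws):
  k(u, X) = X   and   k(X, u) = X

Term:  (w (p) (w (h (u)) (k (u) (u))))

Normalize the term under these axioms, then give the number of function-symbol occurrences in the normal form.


size = 6

1. (w (p) (w (h (u)) (k (u) (u))))  →  (w (p) (w (h (u)) (u)))
normal form: (w (p) (w (h (u)) (u)))


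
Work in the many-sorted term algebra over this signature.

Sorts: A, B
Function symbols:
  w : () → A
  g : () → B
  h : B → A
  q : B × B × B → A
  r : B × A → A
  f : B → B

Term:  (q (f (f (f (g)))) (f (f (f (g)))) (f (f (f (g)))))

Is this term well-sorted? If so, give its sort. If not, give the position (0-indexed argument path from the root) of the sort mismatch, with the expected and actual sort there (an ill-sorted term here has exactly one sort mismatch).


        (g) : B
      (f (g)) : B
    (f (f (g))) : B
  (f (f (f (g)))) : B
        (g) : B
      (f (g)) : B
    (f (f (g))) : B
  (f (f (f (g)))) : B
        (g) : B
      (f (g)) : B
    (f (f (g))) : B
  (f (f (f (g)))) : B
(q (f (f (f (g)))) (f (f (f (g)))) (f (f (f (g))))) : A

well-sorted; sort = A


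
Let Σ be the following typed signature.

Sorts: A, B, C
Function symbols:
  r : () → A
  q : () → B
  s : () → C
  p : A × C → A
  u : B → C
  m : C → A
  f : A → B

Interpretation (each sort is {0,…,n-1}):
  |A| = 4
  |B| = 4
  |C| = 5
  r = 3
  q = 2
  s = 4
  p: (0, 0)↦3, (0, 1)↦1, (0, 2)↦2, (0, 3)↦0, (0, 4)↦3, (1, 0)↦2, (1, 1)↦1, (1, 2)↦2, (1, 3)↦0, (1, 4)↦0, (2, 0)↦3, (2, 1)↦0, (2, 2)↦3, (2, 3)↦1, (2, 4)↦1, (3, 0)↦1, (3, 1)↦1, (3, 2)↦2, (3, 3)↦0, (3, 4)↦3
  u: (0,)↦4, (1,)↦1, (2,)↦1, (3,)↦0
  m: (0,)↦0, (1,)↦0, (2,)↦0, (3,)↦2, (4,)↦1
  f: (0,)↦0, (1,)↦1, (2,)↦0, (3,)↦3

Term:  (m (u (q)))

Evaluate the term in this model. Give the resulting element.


value = 0

  q = 2
  (u (q)) = u(2,) = 1
  (m (u (q))) = m(1,) = 0


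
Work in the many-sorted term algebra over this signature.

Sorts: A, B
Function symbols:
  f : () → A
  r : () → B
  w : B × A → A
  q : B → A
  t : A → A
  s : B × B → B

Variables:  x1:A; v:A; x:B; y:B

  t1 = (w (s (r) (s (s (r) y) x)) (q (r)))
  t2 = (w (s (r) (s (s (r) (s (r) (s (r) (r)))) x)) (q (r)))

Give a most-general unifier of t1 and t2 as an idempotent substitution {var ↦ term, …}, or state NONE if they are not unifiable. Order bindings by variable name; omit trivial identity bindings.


{y ↦ (s (r) (s (r) (r)))}


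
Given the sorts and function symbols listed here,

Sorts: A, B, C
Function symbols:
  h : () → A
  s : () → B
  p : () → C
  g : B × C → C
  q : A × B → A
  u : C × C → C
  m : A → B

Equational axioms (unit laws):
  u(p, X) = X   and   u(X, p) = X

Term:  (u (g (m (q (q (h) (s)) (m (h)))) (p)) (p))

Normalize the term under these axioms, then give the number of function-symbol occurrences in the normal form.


1. (u (g (m (q (q (h) (s)) (m (h)))) (p)) (p))  →  (g (m (q (q (h) (s)) (m (h)))) (p))
normal form: (g (m (q (q (h) (s)) (m (h)))) (p))

size = 9


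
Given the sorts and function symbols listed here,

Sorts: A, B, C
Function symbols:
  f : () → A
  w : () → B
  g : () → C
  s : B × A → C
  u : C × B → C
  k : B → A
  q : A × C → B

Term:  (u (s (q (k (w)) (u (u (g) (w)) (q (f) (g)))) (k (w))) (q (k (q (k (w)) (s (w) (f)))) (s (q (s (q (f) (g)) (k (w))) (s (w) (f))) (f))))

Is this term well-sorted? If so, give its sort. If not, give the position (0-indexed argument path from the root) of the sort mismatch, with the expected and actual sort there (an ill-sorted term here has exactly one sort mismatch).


        (w) : B
      (k (w)) : A
          (g) : C
          (w) : B
        (u (g) (w)) : C
          (f) : A
          (g) : C
        (q (f) (g)) : B
      (u (u (g) (w)) (q (f) (g))) : C
    (q (k (w)) (u (u (g) (w)) (q (f) (g)))) : B
      (w) : B
    (k (w)) : A
  (s (q (k (w)) (u (u (g) (w)) (q (f) (g)))) (k (w))) : C
          (w) : B
        (k (w)) : A
          (w) : B
          (f) : A
        (s (w) (f)) : C
      (q (k (w)) (s (w) (f))) : B
    (k (q (k (w)) (s (w) (f)))) : A
            (f) : A
            (g) : C
          (q (f) (g)) : B
            (w) : B
          (k (w)) : A
        (s (q (f) (g)) (k (w))) : C
          (w) : B
          (f) : A
        (s (w) (f)) : C
      (q (s (q (f) (g)) (k (w))) (s (w) (f))) : ✗ arg 0 at [1, 1, 0, 0] has sort C, expected A
      (f) : A

ill-sorted at position [1, 1, 0, 0]: expected A, got C


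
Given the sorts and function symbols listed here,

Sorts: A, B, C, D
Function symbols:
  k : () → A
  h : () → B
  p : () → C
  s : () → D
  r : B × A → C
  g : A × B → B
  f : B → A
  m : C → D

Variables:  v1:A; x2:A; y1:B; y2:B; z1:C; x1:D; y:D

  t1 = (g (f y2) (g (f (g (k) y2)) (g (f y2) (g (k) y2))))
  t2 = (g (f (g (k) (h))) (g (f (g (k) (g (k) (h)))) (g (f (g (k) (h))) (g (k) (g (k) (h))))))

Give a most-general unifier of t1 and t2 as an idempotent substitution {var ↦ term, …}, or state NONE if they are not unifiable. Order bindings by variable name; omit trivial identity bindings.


{y2 ↦ (g (k) (h))}


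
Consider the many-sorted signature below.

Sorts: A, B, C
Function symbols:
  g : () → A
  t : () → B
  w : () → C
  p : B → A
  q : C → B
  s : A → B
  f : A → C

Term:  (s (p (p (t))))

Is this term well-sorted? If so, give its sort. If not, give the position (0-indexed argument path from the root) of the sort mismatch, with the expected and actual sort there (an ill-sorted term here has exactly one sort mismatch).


      (t) : B
    (p (t)) : A
  (p (p (t))) : ✗ arg 0 at [0, 0] has sort A, expected B

ill-sorted at position [0, 0]: expected B, got A


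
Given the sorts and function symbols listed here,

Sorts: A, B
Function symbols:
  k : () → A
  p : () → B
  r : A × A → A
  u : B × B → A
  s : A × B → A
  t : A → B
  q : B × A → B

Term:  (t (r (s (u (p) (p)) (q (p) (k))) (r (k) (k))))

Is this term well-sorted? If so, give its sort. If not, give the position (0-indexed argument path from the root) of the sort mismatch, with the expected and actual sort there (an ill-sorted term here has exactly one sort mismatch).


        (p) : B
        (p) : B
      (u (p) (p)) : A
        (p) : B
        (k) : A
      (q (p) (k)) : B
    (s (u (p) (p)) (q (p) (k))) : A
      (k) : A
      (k) : A
    (r (k) (k)) : A
  (r (s (u (p) (p)) (q (p) (k))) (r (k) (k))) : A
(t (r (s (u (p) (p)) (q (p) (k))) (r (k) (k)))) : B

well-sorted; sort = B


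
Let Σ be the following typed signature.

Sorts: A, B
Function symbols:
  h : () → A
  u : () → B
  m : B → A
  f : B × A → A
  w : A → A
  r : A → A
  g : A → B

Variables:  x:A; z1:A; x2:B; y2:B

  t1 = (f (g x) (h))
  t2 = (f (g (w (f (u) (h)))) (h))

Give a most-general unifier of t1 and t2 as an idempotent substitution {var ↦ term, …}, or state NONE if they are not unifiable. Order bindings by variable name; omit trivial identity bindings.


{x ↦ (w (f (u) (h)))}


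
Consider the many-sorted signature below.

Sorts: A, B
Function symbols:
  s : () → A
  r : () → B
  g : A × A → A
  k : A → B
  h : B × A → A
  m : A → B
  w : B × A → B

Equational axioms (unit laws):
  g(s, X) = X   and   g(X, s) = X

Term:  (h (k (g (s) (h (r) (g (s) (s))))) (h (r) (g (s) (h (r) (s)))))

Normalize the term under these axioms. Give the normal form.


1. (h (k (g (s) (h (r) (g (s) (s))))) (h (r) (g (s) (h (r) (s)))))  →  (h (k (h (r) (g (s) (s)))) (h (r) (g (s) (h (r) (s)))))
2. (h (k (h (r) (g (s) (s)))) (h (r) (g (s) (h (r) (s)))))  →  (h (k (h (r) (s))) (h (r) (g (s) (h (r) (s)))))
3. (h (k (h (r) (s))) (h (r) (g (s) (h (r) (s)))))  →  (h (k (h (r) (s))) (h (r) (h (r) (s))))

normal form = (h (k (h (r) (s))) (h (r) (h (r) (s))))


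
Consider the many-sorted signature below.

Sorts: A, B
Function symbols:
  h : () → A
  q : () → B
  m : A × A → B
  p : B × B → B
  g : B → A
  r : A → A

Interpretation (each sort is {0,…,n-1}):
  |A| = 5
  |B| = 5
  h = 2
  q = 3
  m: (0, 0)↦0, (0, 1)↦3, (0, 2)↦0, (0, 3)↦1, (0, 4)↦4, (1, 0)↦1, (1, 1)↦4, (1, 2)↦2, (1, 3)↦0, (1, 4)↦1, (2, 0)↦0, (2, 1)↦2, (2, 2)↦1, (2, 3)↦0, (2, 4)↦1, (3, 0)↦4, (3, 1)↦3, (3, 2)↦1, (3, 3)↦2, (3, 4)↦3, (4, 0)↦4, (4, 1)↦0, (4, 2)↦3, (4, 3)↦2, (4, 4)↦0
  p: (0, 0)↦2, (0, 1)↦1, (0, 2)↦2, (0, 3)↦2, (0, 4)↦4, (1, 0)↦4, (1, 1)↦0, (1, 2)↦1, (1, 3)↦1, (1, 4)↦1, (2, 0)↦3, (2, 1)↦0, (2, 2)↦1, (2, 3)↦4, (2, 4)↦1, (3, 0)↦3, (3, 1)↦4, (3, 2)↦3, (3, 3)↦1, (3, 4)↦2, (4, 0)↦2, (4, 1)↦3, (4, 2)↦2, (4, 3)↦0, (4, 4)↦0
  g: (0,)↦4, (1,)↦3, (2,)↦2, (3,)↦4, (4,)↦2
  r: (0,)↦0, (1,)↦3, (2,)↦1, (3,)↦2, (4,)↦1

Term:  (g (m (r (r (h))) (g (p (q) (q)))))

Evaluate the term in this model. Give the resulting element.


  h = 2
  (r (h)) = r(2,) = 1
  (r (r (h))) = r(1,) = 3
  q = 3
  q = 3
  (p (q) (q)) = p(3, 3) = 1
  (g (p (q) (q))) = g(1,) = 3
  (m (r (r (h))) (g (p (q) (q)))) = m(3, 3) = 2
  (g (m (r (r (h))) (g (p (q) (q))))) = g(2,) = 2

value = 2


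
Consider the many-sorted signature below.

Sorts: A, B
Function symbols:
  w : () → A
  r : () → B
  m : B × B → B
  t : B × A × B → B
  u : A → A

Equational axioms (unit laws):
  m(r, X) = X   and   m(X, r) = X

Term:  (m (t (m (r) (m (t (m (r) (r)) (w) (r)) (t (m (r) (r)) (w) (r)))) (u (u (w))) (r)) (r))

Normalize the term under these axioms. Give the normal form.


1. (m (t (m (r) (m (t (m (r) (r)) (w) (r)) (t (m (r) (r)) (w) (r)))) (u (u (w))) (r)) (r))  →  (t (m (r) (m (t (m (r) (r)) (w) (r)) (t (m (r) (r)) (w) (r)))) (u (u (w))) (r))
2. (t (m (r) (m (t (m (r) (r)) (w) (r)) (t (m (r) (r)) (w) (r)))) (u (u (w))) (r))  →  (t (m (t (m (r) (r)) (w) (r)) (t (m (r) (r)) (w) (r))) (u (u (w))) (r))
3. (t (m (t (m (r) (r)) (w) (r)) (t (m (r) (r)) (w) (r))) (u (u (w))) (r))  →  (t (m (t (r) (w) (r)) (t (m (r) (r)) (w) (r))) (u (u (w))) (r))
4. (t (m (t (r) (w) (r)) (t (m (r) (r)) (w) (r))) (u (u (w))) (r))  →  (t (m (t (r) (w) (r)) (t (r) (w) (r))) (u (u (w))) (r))

normal form = (t (m (t (r) (w) (r)) (t (r) (w) (r))) (u (u (w))) (r))


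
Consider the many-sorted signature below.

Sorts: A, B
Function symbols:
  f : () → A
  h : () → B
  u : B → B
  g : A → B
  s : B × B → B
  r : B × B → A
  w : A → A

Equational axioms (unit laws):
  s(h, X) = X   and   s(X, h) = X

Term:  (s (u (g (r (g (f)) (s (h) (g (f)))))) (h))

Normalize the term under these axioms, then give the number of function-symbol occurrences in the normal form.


size = 7

1. (s (u (g (r (g (f)) (s (h) (g (f)))))) (h))  →  (u (g (r (g (f)) (s (h) (g (f))))))
2. (u (g (r (g (f)) (s (h) (g (f))))))  →  (u (g (r (g (f)) (g (f)))))
normal form: (u (g (r (g (f)) (g (f)))))


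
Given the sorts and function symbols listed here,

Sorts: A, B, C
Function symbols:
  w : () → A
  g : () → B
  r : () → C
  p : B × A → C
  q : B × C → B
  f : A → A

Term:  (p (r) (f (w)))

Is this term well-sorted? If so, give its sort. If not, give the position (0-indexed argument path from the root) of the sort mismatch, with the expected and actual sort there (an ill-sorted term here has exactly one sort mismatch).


  (r) : C
    (w) : A
  (f (w)) : A
(p (r) (f (w))) : ✗ arg 0 at [0] has sort C, expected B

ill-sorted at position [0]: expected B, got C


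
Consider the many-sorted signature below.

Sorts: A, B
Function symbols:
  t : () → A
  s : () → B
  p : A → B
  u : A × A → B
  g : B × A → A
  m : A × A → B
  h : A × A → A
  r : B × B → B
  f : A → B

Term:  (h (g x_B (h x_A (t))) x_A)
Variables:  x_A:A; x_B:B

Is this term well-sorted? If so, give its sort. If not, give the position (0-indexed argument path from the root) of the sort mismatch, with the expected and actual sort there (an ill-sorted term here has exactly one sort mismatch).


well-sorted; sort = A

    x_B : B
      x_A : A
      (t) : A
    (h x_A (t)) : A
  (g x_B (h x_A (t))) : A
  x_A : A
(h (g x_B (h x_A (t))) x_A) : A


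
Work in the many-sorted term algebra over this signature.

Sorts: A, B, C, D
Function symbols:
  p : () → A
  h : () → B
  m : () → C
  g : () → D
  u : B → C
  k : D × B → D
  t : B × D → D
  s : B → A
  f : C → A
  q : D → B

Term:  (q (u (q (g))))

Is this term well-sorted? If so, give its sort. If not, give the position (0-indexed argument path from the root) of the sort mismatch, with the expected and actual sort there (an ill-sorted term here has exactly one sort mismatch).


      (g) : D
    (q (g)) : B
  (u (q (g))) : C
(q (u (q (g)))) : ✗ arg 0 at [0] has sort C, expected D

ill-sorted at position [0]: expected D, got C


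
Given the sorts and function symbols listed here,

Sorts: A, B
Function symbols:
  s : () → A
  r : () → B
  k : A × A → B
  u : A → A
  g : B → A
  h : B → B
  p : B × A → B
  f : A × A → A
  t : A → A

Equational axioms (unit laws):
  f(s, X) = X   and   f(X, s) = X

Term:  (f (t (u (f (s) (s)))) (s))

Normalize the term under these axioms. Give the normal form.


1. (f (t (u (f (s) (s)))) (s))  →  (t (u (f (s) (s))))
2. (t (u (f (s) (s))))  →  (t (u (s)))

normal form = (t (u (s)))


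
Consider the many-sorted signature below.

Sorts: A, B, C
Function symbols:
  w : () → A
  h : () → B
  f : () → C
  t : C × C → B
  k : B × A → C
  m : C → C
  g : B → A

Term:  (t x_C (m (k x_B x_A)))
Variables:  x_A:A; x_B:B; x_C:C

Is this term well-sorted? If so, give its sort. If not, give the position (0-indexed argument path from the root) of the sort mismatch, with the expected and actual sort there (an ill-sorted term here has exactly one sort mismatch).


  x_C : C
      x_B : B
      x_A : A
    (k x_B x_A) : C
  (m (k x_B x_A)) : C
(t x_C (m (k x_B x_A))) : B

well-sorted; sort = B


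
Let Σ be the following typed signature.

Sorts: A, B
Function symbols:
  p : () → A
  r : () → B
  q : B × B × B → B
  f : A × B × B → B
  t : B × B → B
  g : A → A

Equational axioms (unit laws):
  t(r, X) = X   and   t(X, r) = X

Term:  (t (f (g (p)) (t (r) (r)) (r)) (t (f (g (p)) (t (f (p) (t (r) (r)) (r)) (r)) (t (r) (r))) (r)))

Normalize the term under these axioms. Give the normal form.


1. (t (f (g (p)) (t (r) (r)) (r)) (t (f (g (p)) (t (f (p) (t (r) (r)) (r)) (r)) (t (r) (r))) (r)))  →  (t (f (g (p)) (r) (r)) (t (f (g (p)) (t (f (p) (t (r) (r)) (r)) (r)) (t (r) (r))) (r)))
2. (t (f (g (p)) (r) (r)) (t (f (g (p)) (t (f (p) (t (r) (r)) (r)) (r)) (t (r) (r))) (r)))  →  (t (f (g (p)) (r) (r)) (f (g (p)) (t (f (p) (t (r) (r)) (r)) (r)) (t (r) (r))))
3. (t (f (g (p)) (r) (r)) (f (g (p)) (t (f (p) (t (r) (r)) (r)) (r)) (t (r) (r))))  →  (t (f (g (p)) (r) (r)) (f (g (p)) (f (p) (t (r) (r)) (r)) (t (r) (r))))
4. (t (f (g (p)) (r) (r)) (f (g (p)) (f (p) (t (r) (r)) (r)) (t (r) (r))))  →  (t (f (g (p)) (r) (r)) (f (g (p)) (f (p) (r) (r)) (t (r) (r))))
5. (t (f (g (p)) (r) (r)) (f (g (p)) (f (p) (r) (r)) (t (r) (r))))  →  (t (f (g (p)) (r) (r)) (f (g (p)) (f (p) (r) (r)) (r)))

normal form = (t (f (g (p)) (r) (r)) (f (g (p)) (f (p) (r) (r)) (r)))


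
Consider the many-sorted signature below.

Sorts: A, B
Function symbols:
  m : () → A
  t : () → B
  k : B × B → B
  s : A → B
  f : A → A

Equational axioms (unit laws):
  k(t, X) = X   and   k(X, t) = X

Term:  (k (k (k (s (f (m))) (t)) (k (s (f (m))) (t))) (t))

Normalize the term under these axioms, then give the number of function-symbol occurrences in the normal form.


size = 7

1. (k (k (k (s (f (m))) (t)) (k (s (f (m))) (t))) (t))  →  (k (k (s (f (m))) (t)) (k (s (f (m))) (t)))
2. (k (k (s (f (m))) (t)) (k (s (f (m))) (t)))  →  (k (s (f (m))) (k (s (f (m))) (t)))
3. (k (s (f (m))) (k (s (f (m))) (t)))  →  (k (s (f (m))) (s (f (m))))
normal form: (k (s (f (m))) (s (f (m))))


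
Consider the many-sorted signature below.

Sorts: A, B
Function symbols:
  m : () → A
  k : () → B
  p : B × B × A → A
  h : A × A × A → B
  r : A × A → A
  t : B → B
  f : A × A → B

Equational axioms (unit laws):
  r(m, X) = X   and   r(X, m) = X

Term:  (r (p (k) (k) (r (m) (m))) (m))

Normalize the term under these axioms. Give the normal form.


1. (r (p (k) (k) (r (m) (m))) (m))  →  (p (k) (k) (r (m) (m)))
2. (p (k) (k) (r (m) (m)))  →  (p (k) (k) (m))

normal form = (p (k) (k) (m))


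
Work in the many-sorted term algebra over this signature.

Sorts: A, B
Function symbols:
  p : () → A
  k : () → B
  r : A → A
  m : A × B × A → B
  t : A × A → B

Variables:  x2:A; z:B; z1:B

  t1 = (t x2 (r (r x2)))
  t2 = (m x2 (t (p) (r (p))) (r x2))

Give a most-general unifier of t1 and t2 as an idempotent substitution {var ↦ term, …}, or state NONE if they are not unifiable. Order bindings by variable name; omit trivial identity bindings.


NONE (not unifiable)

head clash or occurs-check failure — not unifiable


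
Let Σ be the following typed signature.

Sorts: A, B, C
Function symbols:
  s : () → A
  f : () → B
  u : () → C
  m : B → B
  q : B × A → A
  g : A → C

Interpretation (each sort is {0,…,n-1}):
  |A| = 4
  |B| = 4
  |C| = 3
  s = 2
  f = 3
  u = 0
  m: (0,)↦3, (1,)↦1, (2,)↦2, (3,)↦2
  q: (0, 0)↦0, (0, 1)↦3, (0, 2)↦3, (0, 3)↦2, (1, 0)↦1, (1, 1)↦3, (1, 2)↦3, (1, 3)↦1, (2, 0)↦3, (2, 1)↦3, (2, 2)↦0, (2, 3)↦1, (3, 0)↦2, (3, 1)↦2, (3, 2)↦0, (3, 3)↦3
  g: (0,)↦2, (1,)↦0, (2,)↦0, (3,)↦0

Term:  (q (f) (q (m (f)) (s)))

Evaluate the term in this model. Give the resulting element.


  f = 3
  f = 3
  (m (f)) = m(3,) = 2
  s = 2
  (q (m (f)) (s)) = q(2, 2) = 0
  (q (f) (q (m (f)) (s))) = q(3, 0) = 2

value = 2


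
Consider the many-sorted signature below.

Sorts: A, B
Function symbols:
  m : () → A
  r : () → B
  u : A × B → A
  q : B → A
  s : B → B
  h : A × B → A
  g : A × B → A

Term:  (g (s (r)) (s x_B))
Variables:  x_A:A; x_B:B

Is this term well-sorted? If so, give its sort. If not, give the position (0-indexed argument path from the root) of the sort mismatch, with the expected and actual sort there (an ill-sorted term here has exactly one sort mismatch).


    (r) : B
  (s (r)) : B
    x_B : B
  (s x_B) : B
(g (s (r)) (s x_B)) : ✗ arg 0 at [0] has sort B, expected A

ill-sorted at position [0]: expected A, got B


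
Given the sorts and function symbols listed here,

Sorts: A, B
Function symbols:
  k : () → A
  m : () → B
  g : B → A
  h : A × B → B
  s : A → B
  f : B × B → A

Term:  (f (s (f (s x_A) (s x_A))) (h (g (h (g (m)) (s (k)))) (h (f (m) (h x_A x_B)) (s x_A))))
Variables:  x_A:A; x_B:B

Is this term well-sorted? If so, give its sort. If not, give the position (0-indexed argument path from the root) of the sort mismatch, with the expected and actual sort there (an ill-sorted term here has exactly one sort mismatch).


well-sorted; sort = A

        x_A : A
      (s x_A) : B
        x_A : A
      (s x_A) : B
    (f (s x_A) (s x_A)) : A
  (s (f (s x_A) (s x_A))) : B
          (m) : B
        (g (m)) : A
          (k) : A
        (s (k)) : B
      (h (g (m)) (s (k))) : B
    (g (h (g (m)) (s (k)))) : A
        (m) : B
          x_A : A
          x_B : B
        (h x_A x_B) : B
      (f (m) (h x_A x_B)) : A
        x_A : A
      (s x_A) : B
    (h (f (m) (h x_A x_B)) (s x_A)) : B
  (h (g (h (g (m)) (s (k)))) (h (f (m) (h x_A x_B)) (s x_A))) : B
(f (s (f (s x_A) (s x_A))) (h (g (h (g (m)) (s (k)))) (h (f (m) (h x_A x_B)) (s x_A)))) : A


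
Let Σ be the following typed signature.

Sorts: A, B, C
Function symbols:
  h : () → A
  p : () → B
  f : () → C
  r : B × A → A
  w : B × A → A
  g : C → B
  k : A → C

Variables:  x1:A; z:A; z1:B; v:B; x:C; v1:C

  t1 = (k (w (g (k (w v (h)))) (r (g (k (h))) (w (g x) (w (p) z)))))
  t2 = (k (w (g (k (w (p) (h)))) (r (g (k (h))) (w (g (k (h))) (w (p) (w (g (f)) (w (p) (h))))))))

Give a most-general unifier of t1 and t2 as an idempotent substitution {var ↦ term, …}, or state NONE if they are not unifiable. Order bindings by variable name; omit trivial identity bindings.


{v ↦ (p), x ↦ (k (h)), z ↦ (w (g (f)) (w (p) (h)))}


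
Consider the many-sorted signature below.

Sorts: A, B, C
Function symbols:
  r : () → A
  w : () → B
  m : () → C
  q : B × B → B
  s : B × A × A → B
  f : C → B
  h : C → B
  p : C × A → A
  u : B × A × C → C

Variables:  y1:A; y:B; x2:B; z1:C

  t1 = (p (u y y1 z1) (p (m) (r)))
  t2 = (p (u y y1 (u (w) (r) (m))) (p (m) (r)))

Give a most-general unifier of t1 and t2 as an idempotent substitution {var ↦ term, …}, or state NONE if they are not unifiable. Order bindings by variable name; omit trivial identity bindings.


{z1 ↦ (u (w) (r) (m))}


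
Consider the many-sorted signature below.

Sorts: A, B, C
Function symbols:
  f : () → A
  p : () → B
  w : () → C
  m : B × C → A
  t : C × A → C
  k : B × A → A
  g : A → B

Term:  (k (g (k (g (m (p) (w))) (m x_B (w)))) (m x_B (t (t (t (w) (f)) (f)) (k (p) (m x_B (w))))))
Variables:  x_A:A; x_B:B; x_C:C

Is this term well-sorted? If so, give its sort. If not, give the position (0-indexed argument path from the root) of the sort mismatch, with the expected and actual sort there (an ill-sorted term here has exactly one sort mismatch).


          (p) : B
          (w) : C
        (m (p) (w)) : A
      (g (m (p) (w))) : B
        x_B : B
        (w) : C
      (m x_B (w)) : A
    (k (g (m (p) (w))) (m x_B (w))) : A
  (g (k (g (m (p) (w))) (m x_B (w)))) : B
    x_B : B
          (w) : C
          (f) : A
        (t (w) (f)) : C
        (f) : A
      (t (t (w) (f)) (f)) : C
        (p) : B
          x_B : B
          (w) : C
        (m x_B (w)) : A
      (k (p) (m x_B (w))) : A
    (t (t (t (w) (f)) (f)) (k (p) (m x_B (w)))) : C
  (m x_B (t (t (t (w) (f)) (f)) (k (p) (m x_B (w))))) : A
(k (g (k (g (m (p) (w))) (m x_B (w)))) (m x_B (t (t (t (w) (f)) (f)) (k (p) (m x_B (w)))))) : A

well-sorted; sort = A


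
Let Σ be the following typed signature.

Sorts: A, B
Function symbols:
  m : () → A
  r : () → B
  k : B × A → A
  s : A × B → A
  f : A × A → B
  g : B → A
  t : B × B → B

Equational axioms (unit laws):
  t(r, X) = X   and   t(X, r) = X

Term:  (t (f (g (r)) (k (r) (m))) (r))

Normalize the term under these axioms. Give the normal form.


1. (t (f (g (r)) (k (r) (m))) (r))  →  (f (g (r)) (k (r) (m)))

normal form = (f (g (r)) (k (r) (m)))


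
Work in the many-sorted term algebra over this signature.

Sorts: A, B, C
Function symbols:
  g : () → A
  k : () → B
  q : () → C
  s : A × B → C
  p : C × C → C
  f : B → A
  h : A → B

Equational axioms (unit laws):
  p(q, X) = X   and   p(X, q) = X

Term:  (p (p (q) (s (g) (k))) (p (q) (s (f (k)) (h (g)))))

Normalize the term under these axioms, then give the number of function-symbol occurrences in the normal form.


1. (p (p (q) (s (g) (k))) (p (q) (s (f (k)) (h (g)))))  →  (p (s (g) (k)) (p (q) (s (f (k)) (h (g)))))
2. (p (s (g) (k)) (p (q) (s (f (k)) (h (g)))))  →  (p (s (g) (k)) (s (f (k)) (h (g))))
normal form: (p (s (g) (k)) (s (f (k)) (h (g))))

size = 9


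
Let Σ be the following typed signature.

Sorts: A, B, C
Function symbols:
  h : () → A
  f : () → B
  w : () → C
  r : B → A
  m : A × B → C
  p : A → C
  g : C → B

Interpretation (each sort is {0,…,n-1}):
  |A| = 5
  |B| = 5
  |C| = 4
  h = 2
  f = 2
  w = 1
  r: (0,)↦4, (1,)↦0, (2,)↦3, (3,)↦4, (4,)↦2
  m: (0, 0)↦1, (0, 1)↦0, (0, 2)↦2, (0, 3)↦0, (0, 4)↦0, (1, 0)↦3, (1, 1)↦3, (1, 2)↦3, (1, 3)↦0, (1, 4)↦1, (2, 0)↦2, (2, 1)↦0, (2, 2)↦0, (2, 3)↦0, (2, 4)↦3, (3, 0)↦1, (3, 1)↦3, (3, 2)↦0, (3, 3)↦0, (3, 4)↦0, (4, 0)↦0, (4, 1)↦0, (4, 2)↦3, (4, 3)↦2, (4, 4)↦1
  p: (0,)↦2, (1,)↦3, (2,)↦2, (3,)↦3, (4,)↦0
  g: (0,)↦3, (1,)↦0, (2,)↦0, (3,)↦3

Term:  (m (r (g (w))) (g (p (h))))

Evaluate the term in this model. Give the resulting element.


  w = 1
  (g (w)) = g(1,) = 0
  (r (g (w))) = r(0,) = 4
  h = 2
  (p (h)) = p(2,) = 2
  (g (p (h))) = g(2,) = 0
  (m (r (g (w))) (g (p (h)))) = m(4, 0) = 0

value = 0


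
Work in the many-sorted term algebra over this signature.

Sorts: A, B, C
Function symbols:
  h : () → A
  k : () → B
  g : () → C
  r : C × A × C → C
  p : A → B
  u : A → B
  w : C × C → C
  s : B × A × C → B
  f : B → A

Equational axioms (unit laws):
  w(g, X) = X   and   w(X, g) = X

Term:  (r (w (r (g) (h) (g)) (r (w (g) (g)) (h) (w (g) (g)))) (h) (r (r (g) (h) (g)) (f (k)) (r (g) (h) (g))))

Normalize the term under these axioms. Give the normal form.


normal form = (r (w (r (g) (h) (g)) (r (g) (h) (g))) (h) (r (r (g) (h) (g)) (f (k)) (r (g) (h) (g))))

1. (r (w (r (g) (h) (g)) (r (w (g) (g)) (h) (w (g) (g)))) (h) (r (r (g) (h) (g)) (f (k)) (r (g) (h) (g))))  →  (r (w (r (g) (h) (g)) (r (g) (h) (w (g) (g)))) (h) (r (r (g) (h) (g)) (f (k)) (r (g) (h) (g))))
2. (r (w (r (g) (h) (g)) (r (g) (h) (w (g) (g)))) (h) (r (r (g) (h) (g)) (f (k)) (r (g) (h) (g))))  →  (r (w (r (g) (h) (g)) (r (g) (h) (g))) (h) (r (r (g) (h) (g)) (f (k)) (r (g) (h) (g))))


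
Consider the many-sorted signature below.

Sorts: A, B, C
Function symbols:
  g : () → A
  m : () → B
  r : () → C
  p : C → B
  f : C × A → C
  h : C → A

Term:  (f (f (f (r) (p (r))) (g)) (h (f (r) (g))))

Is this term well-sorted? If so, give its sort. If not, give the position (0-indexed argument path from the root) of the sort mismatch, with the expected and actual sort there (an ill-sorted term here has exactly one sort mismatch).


ill-sorted at position [0, 0, 1]: expected A, got B

      (r) : C
        (r) : C
      (p (r)) : B
    (f (r) (p (r))) : ✗ arg 1 at [0, 0, 1] has sort B, expected A
    (g) : A
      (r) : C
      (g) : A
    (f (r) (g)) : C
  (h (f (r) (g))) : A


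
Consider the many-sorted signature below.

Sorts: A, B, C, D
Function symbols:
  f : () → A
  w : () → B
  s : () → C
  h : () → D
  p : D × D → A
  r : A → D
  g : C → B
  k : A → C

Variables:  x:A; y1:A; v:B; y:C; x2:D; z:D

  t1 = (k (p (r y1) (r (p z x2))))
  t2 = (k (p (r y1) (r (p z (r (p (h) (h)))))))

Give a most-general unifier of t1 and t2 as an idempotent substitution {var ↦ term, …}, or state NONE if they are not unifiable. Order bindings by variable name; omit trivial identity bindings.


{x2 ↦ (r (p (h) (h)))}


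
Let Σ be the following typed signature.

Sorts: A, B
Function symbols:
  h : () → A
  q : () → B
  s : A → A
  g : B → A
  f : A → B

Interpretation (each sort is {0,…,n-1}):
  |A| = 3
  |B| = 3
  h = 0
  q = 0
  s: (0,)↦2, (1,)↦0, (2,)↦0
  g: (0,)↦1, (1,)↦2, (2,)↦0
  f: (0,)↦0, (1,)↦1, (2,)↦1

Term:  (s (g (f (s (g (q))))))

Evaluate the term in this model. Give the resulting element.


value = 0

  q = 0
  (g (q)) = g(0,) = 1
  (s (g (q))) = s(1,) = 0
  (f (s (g (q)))) = f(0,) = 0
  (g (f (s (g (q))))) = g(0,) = 1
  (s (g (f (s (g (q)))))) = s(1,) = 0


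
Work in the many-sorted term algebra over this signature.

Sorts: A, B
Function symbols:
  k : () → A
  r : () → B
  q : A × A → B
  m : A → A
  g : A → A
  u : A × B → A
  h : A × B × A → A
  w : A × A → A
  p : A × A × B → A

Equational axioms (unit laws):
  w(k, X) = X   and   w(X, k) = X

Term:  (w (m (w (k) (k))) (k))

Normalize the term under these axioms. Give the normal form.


normal form = (m (k))

1. (w (m (w (k) (k))) (k))  →  (m (w (k) (k)))
2. (m (w (k) (k)))  →  (m (k))


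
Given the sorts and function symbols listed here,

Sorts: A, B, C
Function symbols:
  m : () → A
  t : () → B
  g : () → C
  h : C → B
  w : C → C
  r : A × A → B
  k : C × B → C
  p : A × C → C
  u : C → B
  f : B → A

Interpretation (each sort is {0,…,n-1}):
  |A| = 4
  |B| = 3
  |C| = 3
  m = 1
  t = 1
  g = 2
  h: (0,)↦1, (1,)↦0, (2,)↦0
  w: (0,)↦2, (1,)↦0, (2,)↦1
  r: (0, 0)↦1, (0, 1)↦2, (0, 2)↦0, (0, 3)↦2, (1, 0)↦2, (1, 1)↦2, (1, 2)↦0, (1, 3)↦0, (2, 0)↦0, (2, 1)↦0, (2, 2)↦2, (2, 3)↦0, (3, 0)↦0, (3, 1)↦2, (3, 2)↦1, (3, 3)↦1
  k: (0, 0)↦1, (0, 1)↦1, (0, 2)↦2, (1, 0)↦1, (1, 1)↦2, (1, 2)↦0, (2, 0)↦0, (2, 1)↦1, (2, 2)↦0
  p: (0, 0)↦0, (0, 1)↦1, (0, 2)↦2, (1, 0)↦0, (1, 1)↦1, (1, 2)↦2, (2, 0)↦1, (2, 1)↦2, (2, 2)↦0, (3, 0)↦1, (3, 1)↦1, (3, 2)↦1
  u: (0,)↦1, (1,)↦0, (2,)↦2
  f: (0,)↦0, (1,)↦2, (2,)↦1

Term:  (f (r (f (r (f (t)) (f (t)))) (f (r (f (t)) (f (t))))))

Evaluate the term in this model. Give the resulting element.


value = 1

  t = 1
  (f (t)) = f(1,) = 2
  t = 1
  (f (t)) = f(1,) = 2
  (r (f (t)) (f (t))) = r(2, 2) = 2
  (f (r (f (t)) (f (t)))) = f(2,) = 1
  t = 1
  (f (t)) = f(1,) = 2
  t = 1
  (f (t)) = f(1,) = 2
  (r (f (t)) (f (t))) = r(2, 2) = 2
  (f (r (f (t)) (f (t)))) = f(2,) = 1
  (r (f (r (f (t)) (f (t)))) (f (r (f (t)) (f (t))))) = r(1, 1) = 2
  (f (r (f (r (f (t)) (f (t)))) (f (r (f (t)) (f (t)))))) = f(2,) = 1


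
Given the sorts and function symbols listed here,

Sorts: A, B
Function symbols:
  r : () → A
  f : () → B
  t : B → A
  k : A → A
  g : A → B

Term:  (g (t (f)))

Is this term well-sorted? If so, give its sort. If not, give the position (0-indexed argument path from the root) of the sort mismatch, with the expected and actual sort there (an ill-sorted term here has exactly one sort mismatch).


    (f) : B
  (t (f)) : A
(g (t (f))) : B

well-sorted; sort = B


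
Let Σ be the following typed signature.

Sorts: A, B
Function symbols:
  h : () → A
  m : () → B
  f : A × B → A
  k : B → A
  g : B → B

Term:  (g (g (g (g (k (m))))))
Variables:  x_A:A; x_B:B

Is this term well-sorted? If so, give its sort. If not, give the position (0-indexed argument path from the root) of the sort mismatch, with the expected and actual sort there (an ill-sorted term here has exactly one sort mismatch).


          (m) : B
        (k (m)) : A
      (g (k (m))) : ✗ arg 0 at [0, 0, 0, 0] has sort A, expected B

ill-sorted at position [0, 0, 0, 0]: expected B, got A
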